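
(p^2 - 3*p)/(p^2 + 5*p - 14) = p*(p - 3)/(p^2 + 5*p - 14)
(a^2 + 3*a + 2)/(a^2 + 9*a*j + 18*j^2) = (a^2 + 3*a + 2)/(a^2 + 9*a*j + 18*j^2)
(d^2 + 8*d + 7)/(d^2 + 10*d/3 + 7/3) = 3*(d + 7)/(3*d + 7)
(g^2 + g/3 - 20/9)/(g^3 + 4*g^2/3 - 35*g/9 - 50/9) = (3*g - 4)/(3*g^2 - g - 10)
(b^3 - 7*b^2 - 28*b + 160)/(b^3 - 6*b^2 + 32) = (b^2 - 3*b - 40)/(b^2 - 2*b - 8)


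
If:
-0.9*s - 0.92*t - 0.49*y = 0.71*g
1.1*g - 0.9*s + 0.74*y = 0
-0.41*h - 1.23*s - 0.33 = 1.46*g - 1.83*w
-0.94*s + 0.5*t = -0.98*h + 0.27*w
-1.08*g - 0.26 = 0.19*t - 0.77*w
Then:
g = 0.109515410754293 - 0.956167615955765*y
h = 0.35901906214592 - 0.94243535471305*y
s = 0.133852168699692 - 0.346427086168157*y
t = 0.544199331391233*y - 0.215459666810077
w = 0.438102996000938 - 1.20683526268557*y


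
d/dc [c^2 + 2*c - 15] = 2*c + 2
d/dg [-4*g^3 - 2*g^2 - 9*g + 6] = -12*g^2 - 4*g - 9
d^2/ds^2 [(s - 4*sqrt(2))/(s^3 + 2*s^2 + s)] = 2*(3*s^3 - 24*sqrt(2)*s^2 - 16*sqrt(2)*s - 4*sqrt(2))/(s^3*(s^4 + 4*s^3 + 6*s^2 + 4*s + 1))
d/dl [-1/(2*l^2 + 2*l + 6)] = (l + 1/2)/(l^2 + l + 3)^2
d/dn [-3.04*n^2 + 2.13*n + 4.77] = 2.13 - 6.08*n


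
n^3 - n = n*(n - 1)*(n + 1)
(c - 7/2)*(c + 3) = c^2 - c/2 - 21/2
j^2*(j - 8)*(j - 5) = j^4 - 13*j^3 + 40*j^2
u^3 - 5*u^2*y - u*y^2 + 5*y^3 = (u - 5*y)*(u - y)*(u + y)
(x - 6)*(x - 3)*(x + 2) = x^3 - 7*x^2 + 36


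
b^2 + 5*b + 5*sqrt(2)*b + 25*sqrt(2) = (b + 5)*(b + 5*sqrt(2))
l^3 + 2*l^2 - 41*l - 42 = (l - 6)*(l + 1)*(l + 7)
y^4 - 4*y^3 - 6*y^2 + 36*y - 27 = (y - 3)^2*(y - 1)*(y + 3)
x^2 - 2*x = x*(x - 2)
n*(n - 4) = n^2 - 4*n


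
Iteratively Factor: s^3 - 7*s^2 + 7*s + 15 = (s - 3)*(s^2 - 4*s - 5) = (s - 3)*(s + 1)*(s - 5)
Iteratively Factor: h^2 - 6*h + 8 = (h - 4)*(h - 2)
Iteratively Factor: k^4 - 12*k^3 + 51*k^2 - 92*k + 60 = (k - 2)*(k^3 - 10*k^2 + 31*k - 30) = (k - 2)^2*(k^2 - 8*k + 15) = (k - 3)*(k - 2)^2*(k - 5)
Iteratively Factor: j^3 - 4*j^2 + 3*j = (j)*(j^2 - 4*j + 3) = j*(j - 3)*(j - 1)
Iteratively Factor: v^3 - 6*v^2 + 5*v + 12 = (v - 4)*(v^2 - 2*v - 3) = (v - 4)*(v - 3)*(v + 1)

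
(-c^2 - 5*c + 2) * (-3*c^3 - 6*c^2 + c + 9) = 3*c^5 + 21*c^4 + 23*c^3 - 26*c^2 - 43*c + 18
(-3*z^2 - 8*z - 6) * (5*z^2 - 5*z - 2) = -15*z^4 - 25*z^3 + 16*z^2 + 46*z + 12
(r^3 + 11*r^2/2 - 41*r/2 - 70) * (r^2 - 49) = r^5 + 11*r^4/2 - 139*r^3/2 - 679*r^2/2 + 2009*r/2 + 3430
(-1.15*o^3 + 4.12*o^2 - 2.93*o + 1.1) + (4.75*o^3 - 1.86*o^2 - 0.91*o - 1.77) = 3.6*o^3 + 2.26*o^2 - 3.84*o - 0.67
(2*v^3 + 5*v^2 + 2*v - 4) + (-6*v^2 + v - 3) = 2*v^3 - v^2 + 3*v - 7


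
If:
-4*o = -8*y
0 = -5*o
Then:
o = 0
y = 0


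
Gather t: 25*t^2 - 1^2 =25*t^2 - 1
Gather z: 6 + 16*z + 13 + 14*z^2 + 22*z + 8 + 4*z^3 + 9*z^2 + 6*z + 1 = 4*z^3 + 23*z^2 + 44*z + 28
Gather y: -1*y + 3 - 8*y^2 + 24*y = -8*y^2 + 23*y + 3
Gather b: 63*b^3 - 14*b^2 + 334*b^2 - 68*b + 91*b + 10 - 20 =63*b^3 + 320*b^2 + 23*b - 10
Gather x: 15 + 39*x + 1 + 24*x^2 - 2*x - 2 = 24*x^2 + 37*x + 14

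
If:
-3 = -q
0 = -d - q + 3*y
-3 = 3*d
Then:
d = -1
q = 3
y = 2/3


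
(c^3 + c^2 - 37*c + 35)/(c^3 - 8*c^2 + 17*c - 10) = (c + 7)/(c - 2)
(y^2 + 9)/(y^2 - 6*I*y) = (y^2 + 9)/(y*(y - 6*I))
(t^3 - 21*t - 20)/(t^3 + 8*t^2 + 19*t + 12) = (t - 5)/(t + 3)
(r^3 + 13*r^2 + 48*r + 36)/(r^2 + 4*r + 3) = (r^2 + 12*r + 36)/(r + 3)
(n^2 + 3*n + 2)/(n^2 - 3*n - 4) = (n + 2)/(n - 4)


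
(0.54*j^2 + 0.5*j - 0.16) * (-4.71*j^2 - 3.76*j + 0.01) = -2.5434*j^4 - 4.3854*j^3 - 1.121*j^2 + 0.6066*j - 0.0016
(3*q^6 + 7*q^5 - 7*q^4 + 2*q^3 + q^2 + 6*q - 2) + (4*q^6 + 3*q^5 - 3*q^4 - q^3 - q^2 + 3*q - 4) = 7*q^6 + 10*q^5 - 10*q^4 + q^3 + 9*q - 6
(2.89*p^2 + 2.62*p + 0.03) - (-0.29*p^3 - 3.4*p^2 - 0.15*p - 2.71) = 0.29*p^3 + 6.29*p^2 + 2.77*p + 2.74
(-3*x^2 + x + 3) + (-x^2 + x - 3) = -4*x^2 + 2*x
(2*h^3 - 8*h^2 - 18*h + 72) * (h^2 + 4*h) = 2*h^5 - 50*h^3 + 288*h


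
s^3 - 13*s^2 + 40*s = s*(s - 8)*(s - 5)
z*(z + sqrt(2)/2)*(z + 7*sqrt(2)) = z^3 + 15*sqrt(2)*z^2/2 + 7*z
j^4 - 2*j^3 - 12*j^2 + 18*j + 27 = (j - 3)^2*(j + 1)*(j + 3)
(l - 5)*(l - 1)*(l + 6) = l^3 - 31*l + 30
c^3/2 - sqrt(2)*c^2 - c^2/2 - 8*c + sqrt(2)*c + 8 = (c/2 + sqrt(2))*(c - 1)*(c - 4*sqrt(2))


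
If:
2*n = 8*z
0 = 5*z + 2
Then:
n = -8/5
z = -2/5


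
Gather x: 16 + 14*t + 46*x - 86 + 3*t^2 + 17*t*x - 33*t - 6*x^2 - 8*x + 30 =3*t^2 - 19*t - 6*x^2 + x*(17*t + 38) - 40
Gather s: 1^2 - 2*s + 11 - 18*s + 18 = 30 - 20*s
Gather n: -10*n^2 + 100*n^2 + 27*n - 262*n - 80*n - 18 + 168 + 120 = 90*n^2 - 315*n + 270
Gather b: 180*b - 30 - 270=180*b - 300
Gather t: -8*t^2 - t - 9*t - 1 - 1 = -8*t^2 - 10*t - 2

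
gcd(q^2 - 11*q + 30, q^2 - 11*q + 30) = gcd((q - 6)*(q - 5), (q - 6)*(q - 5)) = q^2 - 11*q + 30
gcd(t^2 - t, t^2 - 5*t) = t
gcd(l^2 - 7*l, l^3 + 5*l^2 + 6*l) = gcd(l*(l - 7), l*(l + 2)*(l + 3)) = l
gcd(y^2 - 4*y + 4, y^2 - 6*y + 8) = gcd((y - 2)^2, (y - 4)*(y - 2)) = y - 2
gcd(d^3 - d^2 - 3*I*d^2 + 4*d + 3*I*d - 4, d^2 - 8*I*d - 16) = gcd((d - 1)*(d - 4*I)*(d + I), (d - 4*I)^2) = d - 4*I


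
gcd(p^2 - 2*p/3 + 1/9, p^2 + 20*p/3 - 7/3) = p - 1/3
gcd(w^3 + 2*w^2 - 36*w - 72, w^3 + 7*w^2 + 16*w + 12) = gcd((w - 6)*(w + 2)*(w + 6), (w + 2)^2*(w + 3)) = w + 2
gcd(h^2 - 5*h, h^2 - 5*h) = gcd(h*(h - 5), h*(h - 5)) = h^2 - 5*h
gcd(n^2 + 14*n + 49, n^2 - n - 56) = n + 7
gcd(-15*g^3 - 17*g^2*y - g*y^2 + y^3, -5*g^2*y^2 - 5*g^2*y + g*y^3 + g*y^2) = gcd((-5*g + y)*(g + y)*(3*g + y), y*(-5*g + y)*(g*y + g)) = -5*g + y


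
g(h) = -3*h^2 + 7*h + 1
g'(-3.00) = 25.00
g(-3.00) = -47.00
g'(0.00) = 7.00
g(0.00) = 1.00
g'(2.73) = -9.38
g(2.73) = -2.25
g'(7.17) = -36.02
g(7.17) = -103.04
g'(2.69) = -9.14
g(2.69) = -1.88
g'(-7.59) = 52.54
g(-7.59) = -224.95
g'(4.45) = -19.70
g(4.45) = -27.26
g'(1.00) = 1.00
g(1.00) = 5.00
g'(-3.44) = 27.64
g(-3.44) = -58.58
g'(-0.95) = 12.70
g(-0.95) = -8.36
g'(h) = 7 - 6*h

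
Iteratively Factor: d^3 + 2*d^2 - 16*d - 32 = (d + 2)*(d^2 - 16) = (d + 2)*(d + 4)*(d - 4)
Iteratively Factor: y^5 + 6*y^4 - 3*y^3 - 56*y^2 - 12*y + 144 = (y - 2)*(y^4 + 8*y^3 + 13*y^2 - 30*y - 72) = (y - 2)*(y + 3)*(y^3 + 5*y^2 - 2*y - 24) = (y - 2)*(y + 3)*(y + 4)*(y^2 + y - 6) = (y - 2)^2*(y + 3)*(y + 4)*(y + 3)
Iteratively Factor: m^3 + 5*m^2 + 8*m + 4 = (m + 2)*(m^2 + 3*m + 2) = (m + 2)^2*(m + 1)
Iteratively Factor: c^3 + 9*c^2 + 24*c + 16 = (c + 4)*(c^2 + 5*c + 4) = (c + 1)*(c + 4)*(c + 4)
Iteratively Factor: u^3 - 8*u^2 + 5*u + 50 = (u + 2)*(u^2 - 10*u + 25) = (u - 5)*(u + 2)*(u - 5)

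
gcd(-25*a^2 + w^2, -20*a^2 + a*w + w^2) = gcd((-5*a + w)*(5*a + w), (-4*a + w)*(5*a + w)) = 5*a + w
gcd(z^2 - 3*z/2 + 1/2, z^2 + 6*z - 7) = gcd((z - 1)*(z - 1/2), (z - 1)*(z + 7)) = z - 1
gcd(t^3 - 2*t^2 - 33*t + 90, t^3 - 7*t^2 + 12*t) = t - 3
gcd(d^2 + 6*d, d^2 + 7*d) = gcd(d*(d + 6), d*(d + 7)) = d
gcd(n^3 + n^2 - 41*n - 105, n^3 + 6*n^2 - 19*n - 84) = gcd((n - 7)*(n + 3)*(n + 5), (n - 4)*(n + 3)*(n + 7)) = n + 3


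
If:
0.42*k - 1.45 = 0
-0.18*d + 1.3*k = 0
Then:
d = 24.93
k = 3.45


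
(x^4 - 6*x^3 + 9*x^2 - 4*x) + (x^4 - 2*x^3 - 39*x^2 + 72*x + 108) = 2*x^4 - 8*x^3 - 30*x^2 + 68*x + 108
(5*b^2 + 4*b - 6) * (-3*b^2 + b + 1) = -15*b^4 - 7*b^3 + 27*b^2 - 2*b - 6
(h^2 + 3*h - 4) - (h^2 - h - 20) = 4*h + 16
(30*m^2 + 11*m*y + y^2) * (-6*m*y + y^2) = -180*m^3*y - 36*m^2*y^2 + 5*m*y^3 + y^4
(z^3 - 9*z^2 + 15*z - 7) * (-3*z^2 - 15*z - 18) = -3*z^5 + 12*z^4 + 72*z^3 - 42*z^2 - 165*z + 126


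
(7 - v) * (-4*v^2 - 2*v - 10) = 4*v^3 - 26*v^2 - 4*v - 70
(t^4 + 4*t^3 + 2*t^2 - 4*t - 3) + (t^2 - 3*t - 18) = t^4 + 4*t^3 + 3*t^2 - 7*t - 21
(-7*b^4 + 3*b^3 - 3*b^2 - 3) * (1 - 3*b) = 21*b^5 - 16*b^4 + 12*b^3 - 3*b^2 + 9*b - 3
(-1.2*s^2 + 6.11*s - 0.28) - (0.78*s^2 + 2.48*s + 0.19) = -1.98*s^2 + 3.63*s - 0.47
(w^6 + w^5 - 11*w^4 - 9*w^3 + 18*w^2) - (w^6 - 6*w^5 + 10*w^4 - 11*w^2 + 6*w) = 7*w^5 - 21*w^4 - 9*w^3 + 29*w^2 - 6*w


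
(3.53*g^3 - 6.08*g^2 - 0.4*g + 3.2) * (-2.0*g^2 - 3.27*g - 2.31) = -7.06*g^5 + 0.616900000000001*g^4 + 12.5273*g^3 + 8.9528*g^2 - 9.54*g - 7.392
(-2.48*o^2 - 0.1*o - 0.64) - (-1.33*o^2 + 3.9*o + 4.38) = -1.15*o^2 - 4.0*o - 5.02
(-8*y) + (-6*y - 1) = -14*y - 1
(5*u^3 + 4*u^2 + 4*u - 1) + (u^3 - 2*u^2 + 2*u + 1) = 6*u^3 + 2*u^2 + 6*u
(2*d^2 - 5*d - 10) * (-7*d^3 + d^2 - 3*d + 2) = -14*d^5 + 37*d^4 + 59*d^3 + 9*d^2 + 20*d - 20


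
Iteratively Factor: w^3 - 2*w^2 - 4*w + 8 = (w + 2)*(w^2 - 4*w + 4) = (w - 2)*(w + 2)*(w - 2)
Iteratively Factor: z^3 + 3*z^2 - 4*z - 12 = (z + 2)*(z^2 + z - 6) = (z - 2)*(z + 2)*(z + 3)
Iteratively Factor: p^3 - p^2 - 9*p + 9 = (p - 3)*(p^2 + 2*p - 3) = (p - 3)*(p - 1)*(p + 3)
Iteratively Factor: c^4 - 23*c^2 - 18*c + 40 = (c - 1)*(c^3 + c^2 - 22*c - 40) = (c - 1)*(c + 4)*(c^2 - 3*c - 10) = (c - 5)*(c - 1)*(c + 4)*(c + 2)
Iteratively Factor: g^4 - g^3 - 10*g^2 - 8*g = (g)*(g^3 - g^2 - 10*g - 8) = g*(g + 1)*(g^2 - 2*g - 8) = g*(g - 4)*(g + 1)*(g + 2)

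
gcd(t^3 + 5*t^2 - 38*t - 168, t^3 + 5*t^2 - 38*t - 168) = t^3 + 5*t^2 - 38*t - 168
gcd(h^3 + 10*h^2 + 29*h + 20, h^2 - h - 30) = h + 5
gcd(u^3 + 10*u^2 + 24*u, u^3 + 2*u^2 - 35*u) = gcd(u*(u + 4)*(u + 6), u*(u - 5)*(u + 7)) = u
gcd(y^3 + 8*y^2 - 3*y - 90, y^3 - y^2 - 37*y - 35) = y + 5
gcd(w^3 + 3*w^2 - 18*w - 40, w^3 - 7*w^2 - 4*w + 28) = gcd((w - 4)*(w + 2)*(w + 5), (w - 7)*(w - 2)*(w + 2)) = w + 2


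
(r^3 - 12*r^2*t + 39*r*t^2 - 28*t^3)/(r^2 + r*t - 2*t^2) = (r^2 - 11*r*t + 28*t^2)/(r + 2*t)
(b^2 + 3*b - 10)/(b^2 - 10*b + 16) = (b + 5)/(b - 8)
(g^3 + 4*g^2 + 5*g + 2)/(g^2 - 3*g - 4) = (g^2 + 3*g + 2)/(g - 4)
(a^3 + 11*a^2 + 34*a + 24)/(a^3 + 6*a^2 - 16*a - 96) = (a + 1)/(a - 4)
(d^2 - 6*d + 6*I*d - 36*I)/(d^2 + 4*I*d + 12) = (d - 6)/(d - 2*I)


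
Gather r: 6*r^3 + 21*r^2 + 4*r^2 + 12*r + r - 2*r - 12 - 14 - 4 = 6*r^3 + 25*r^2 + 11*r - 30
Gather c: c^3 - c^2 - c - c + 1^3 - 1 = c^3 - c^2 - 2*c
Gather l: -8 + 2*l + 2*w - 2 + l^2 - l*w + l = l^2 + l*(3 - w) + 2*w - 10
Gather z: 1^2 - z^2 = 1 - z^2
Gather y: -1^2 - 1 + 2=0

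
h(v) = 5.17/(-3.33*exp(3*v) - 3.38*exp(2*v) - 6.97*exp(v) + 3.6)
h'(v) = 5.17*(9.99*exp(3*v) + 6.76*exp(2*v) + 6.97*exp(v))/(-3.33*exp(3*v) - 3.38*exp(2*v) - 6.97*exp(v) + 3.6)^2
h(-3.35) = 1.54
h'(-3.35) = 0.12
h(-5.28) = 1.45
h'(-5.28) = 0.01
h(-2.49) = 1.73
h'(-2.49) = 0.36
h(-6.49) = 1.44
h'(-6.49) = 0.00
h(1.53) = -0.01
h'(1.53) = 0.03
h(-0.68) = -4.20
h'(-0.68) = 22.38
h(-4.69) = 1.46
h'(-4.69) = 0.03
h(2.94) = -0.00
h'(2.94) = 0.00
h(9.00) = 0.00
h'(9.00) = 0.00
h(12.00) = 0.00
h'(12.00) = 0.00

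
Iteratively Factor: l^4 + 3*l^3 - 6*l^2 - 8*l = (l - 2)*(l^3 + 5*l^2 + 4*l) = l*(l - 2)*(l^2 + 5*l + 4) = l*(l - 2)*(l + 1)*(l + 4)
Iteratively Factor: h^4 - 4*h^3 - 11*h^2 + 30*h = (h)*(h^3 - 4*h^2 - 11*h + 30) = h*(h - 2)*(h^2 - 2*h - 15) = h*(h - 2)*(h + 3)*(h - 5)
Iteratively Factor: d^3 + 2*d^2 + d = (d + 1)*(d^2 + d) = (d + 1)^2*(d)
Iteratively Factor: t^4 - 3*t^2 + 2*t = (t - 1)*(t^3 + t^2 - 2*t) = (t - 1)^2*(t^2 + 2*t) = t*(t - 1)^2*(t + 2)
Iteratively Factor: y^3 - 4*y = (y)*(y^2 - 4) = y*(y + 2)*(y - 2)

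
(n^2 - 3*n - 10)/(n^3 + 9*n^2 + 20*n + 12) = (n - 5)/(n^2 + 7*n + 6)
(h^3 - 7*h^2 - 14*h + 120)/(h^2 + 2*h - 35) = (h^2 - 2*h - 24)/(h + 7)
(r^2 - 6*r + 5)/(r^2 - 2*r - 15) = (r - 1)/(r + 3)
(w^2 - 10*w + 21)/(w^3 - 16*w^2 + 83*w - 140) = (w - 3)/(w^2 - 9*w + 20)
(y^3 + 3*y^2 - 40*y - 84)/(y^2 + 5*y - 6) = (y^3 + 3*y^2 - 40*y - 84)/(y^2 + 5*y - 6)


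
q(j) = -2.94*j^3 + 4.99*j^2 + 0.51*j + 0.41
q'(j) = -8.82*j^2 + 9.98*j + 0.51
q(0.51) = 1.58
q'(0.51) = 3.31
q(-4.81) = 440.58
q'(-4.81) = -251.55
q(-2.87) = 109.55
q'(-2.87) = -100.78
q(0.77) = 2.42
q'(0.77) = 2.97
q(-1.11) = 10.01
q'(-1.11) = -21.43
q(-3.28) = 156.17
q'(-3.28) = -127.11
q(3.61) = -71.03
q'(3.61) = -78.41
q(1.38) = 2.89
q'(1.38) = -2.51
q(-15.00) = 11038.01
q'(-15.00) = -2133.69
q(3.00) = -32.53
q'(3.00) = -48.93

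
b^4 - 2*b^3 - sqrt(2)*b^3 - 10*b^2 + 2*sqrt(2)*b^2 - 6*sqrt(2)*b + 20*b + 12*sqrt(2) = (b - 2)*(b - 3*sqrt(2))*(b + sqrt(2))^2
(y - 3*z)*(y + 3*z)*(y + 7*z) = y^3 + 7*y^2*z - 9*y*z^2 - 63*z^3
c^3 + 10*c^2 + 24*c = c*(c + 4)*(c + 6)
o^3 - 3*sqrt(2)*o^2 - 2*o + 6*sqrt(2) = (o - 3*sqrt(2))*(o - sqrt(2))*(o + sqrt(2))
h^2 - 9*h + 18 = (h - 6)*(h - 3)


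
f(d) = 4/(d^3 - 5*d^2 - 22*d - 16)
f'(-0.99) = 4444.05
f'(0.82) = 0.08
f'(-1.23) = 7.73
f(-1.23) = 2.45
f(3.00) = -0.04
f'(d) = 4*(-3*d^2 + 10*d + 22)/(d^3 - 5*d^2 - 22*d - 16)^2 = 4*(-3*d^2 + 10*d + 22)/(-d^3 + 5*d^2 + 22*d + 16)^2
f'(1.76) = 0.03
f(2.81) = -0.04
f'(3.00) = 0.01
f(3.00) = -0.04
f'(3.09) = 0.01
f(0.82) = -0.11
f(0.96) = -0.10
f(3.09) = -0.04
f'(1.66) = 0.03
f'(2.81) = 0.01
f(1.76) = -0.06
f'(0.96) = 0.07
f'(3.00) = 0.01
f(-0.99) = -44.05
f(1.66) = -0.06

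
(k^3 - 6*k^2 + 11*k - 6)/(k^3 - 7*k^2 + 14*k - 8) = (k - 3)/(k - 4)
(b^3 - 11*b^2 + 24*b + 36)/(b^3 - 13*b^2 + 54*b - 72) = (b^2 - 5*b - 6)/(b^2 - 7*b + 12)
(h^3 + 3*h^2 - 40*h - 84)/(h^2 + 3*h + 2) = (h^2 + h - 42)/(h + 1)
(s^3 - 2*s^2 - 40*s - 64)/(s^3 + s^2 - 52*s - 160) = (s + 2)/(s + 5)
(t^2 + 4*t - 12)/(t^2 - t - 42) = (t - 2)/(t - 7)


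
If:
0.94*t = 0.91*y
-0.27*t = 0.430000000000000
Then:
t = -1.59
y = -1.65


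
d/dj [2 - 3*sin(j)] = -3*cos(j)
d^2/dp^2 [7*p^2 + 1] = 14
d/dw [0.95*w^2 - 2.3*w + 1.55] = 1.9*w - 2.3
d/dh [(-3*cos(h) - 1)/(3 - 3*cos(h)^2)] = (cos(h)^2 + 2*cos(h)/3 + 1)/sin(h)^3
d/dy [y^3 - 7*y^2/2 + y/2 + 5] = 3*y^2 - 7*y + 1/2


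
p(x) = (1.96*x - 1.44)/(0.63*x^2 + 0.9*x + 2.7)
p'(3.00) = 0.01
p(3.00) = 0.40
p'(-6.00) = -0.12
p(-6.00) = -0.66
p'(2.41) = 0.05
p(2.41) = 0.39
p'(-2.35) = -0.27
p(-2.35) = -1.49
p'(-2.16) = -0.23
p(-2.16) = -1.54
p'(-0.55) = 0.91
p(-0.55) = -1.05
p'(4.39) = -0.03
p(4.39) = 0.38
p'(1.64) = 0.18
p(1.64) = 0.30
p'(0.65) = 0.57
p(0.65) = -0.05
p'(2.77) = 0.02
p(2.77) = 0.40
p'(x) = (-1.26*x - 0.9)*(1.96*x - 1.44)/(0.63*x^2 + 0.9*x + 2.7)^2 + 1.96/(0.63*x^2 + 0.9*x + 2.7) = (-1.2348*x^2 + 1.8144*x + 6.588)/(0.3969*x^4 + 1.134*x^3 + 4.212*x^2 + 4.86*x + 7.29)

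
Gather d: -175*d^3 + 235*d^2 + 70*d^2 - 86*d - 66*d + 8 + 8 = -175*d^3 + 305*d^2 - 152*d + 16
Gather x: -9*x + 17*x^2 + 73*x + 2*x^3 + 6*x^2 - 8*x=2*x^3 + 23*x^2 + 56*x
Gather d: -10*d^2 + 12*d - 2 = -10*d^2 + 12*d - 2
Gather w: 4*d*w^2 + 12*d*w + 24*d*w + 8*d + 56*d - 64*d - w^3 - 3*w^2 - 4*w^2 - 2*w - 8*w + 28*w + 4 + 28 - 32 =-w^3 + w^2*(4*d - 7) + w*(36*d + 18)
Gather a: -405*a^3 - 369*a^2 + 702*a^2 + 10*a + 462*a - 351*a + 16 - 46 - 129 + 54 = -405*a^3 + 333*a^2 + 121*a - 105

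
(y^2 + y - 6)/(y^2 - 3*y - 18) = (y - 2)/(y - 6)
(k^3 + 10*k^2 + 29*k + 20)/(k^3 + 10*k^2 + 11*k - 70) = (k^2 + 5*k + 4)/(k^2 + 5*k - 14)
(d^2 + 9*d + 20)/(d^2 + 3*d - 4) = (d + 5)/(d - 1)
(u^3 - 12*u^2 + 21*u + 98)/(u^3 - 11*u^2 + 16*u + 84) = (u - 7)/(u - 6)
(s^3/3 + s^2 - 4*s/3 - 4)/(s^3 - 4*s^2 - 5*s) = (-s^3 - 3*s^2 + 4*s + 12)/(3*s*(-s^2 + 4*s + 5))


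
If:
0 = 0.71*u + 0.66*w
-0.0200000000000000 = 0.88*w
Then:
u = 0.02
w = -0.02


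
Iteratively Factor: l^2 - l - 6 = (l - 3)*(l + 2)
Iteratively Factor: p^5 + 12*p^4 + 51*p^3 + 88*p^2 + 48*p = (p + 3)*(p^4 + 9*p^3 + 24*p^2 + 16*p) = (p + 3)*(p + 4)*(p^3 + 5*p^2 + 4*p) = p*(p + 3)*(p + 4)*(p^2 + 5*p + 4) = p*(p + 1)*(p + 3)*(p + 4)*(p + 4)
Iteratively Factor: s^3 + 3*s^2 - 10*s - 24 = (s - 3)*(s^2 + 6*s + 8) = (s - 3)*(s + 4)*(s + 2)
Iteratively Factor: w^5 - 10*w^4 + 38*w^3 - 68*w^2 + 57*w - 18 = (w - 1)*(w^4 - 9*w^3 + 29*w^2 - 39*w + 18) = (w - 1)^2*(w^3 - 8*w^2 + 21*w - 18) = (w - 3)*(w - 1)^2*(w^2 - 5*w + 6) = (w - 3)^2*(w - 1)^2*(w - 2)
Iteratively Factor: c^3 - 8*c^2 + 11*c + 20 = (c - 4)*(c^2 - 4*c - 5) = (c - 4)*(c + 1)*(c - 5)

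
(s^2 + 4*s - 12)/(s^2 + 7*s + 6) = (s - 2)/(s + 1)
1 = 1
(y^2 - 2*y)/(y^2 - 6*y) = (y - 2)/(y - 6)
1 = 1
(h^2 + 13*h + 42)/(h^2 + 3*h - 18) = (h + 7)/(h - 3)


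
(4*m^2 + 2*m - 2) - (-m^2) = 5*m^2 + 2*m - 2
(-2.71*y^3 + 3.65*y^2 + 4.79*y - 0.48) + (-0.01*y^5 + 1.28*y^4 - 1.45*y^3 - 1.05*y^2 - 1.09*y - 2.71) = -0.01*y^5 + 1.28*y^4 - 4.16*y^3 + 2.6*y^2 + 3.7*y - 3.19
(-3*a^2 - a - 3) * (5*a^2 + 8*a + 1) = -15*a^4 - 29*a^3 - 26*a^2 - 25*a - 3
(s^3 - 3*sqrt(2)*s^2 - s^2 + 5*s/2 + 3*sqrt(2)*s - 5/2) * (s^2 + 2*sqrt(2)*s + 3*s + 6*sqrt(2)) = s^5 - sqrt(2)*s^4 + 2*s^4 - 25*s^3/2 - 2*sqrt(2)*s^3 - 19*s^2 + 8*sqrt(2)*s^2 + 10*sqrt(2)*s + 57*s/2 - 15*sqrt(2)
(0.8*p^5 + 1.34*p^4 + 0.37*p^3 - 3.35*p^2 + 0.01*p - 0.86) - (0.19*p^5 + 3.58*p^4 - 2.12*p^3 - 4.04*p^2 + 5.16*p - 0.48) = 0.61*p^5 - 2.24*p^4 + 2.49*p^3 + 0.69*p^2 - 5.15*p - 0.38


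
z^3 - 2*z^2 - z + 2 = (z - 2)*(z - 1)*(z + 1)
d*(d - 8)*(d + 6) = d^3 - 2*d^2 - 48*d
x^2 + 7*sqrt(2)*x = x*(x + 7*sqrt(2))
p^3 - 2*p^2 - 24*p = p*(p - 6)*(p + 4)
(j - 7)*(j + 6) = j^2 - j - 42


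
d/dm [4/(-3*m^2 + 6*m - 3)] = 8*(m - 1)/(3*(m^2 - 2*m + 1)^2)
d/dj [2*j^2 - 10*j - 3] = 4*j - 10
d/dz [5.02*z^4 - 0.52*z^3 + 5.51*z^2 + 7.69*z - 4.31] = 20.08*z^3 - 1.56*z^2 + 11.02*z + 7.69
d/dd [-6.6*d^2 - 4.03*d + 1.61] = -13.2*d - 4.03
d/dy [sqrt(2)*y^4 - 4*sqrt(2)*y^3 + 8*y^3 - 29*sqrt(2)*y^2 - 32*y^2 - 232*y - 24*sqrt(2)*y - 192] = 4*sqrt(2)*y^3 - 12*sqrt(2)*y^2 + 24*y^2 - 58*sqrt(2)*y - 64*y - 232 - 24*sqrt(2)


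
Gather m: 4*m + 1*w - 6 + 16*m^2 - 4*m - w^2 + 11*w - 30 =16*m^2 - w^2 + 12*w - 36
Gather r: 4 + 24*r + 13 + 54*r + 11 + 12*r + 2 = 90*r + 30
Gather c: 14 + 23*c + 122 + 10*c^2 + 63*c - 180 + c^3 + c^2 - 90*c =c^3 + 11*c^2 - 4*c - 44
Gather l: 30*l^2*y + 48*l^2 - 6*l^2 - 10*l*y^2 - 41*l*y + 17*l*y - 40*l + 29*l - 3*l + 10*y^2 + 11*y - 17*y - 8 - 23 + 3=l^2*(30*y + 42) + l*(-10*y^2 - 24*y - 14) + 10*y^2 - 6*y - 28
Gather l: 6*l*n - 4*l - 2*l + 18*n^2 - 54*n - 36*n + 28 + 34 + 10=l*(6*n - 6) + 18*n^2 - 90*n + 72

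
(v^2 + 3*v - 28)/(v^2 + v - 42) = (v - 4)/(v - 6)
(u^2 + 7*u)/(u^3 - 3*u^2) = (u + 7)/(u*(u - 3))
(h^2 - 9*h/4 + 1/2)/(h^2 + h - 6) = (h - 1/4)/(h + 3)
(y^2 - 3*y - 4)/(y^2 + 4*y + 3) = (y - 4)/(y + 3)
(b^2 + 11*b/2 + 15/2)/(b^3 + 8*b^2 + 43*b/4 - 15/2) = 2*(b + 3)/(2*b^2 + 11*b - 6)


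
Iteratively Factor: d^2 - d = (d)*(d - 1)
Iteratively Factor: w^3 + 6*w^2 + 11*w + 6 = (w + 3)*(w^2 + 3*w + 2) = (w + 2)*(w + 3)*(w + 1)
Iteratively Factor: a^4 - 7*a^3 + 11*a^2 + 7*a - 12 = (a - 3)*(a^3 - 4*a^2 - a + 4) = (a - 3)*(a + 1)*(a^2 - 5*a + 4) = (a - 4)*(a - 3)*(a + 1)*(a - 1)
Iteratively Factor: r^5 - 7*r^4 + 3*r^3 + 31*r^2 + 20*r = (r + 1)*(r^4 - 8*r^3 + 11*r^2 + 20*r) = (r - 5)*(r + 1)*(r^3 - 3*r^2 - 4*r) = (r - 5)*(r - 4)*(r + 1)*(r^2 + r) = (r - 5)*(r - 4)*(r + 1)^2*(r)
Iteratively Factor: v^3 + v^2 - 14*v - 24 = (v + 2)*(v^2 - v - 12) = (v - 4)*(v + 2)*(v + 3)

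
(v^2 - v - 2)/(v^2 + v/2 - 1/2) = 2*(v - 2)/(2*v - 1)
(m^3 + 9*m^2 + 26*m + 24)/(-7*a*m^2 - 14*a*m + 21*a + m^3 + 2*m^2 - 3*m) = (-m^2 - 6*m - 8)/(7*a*m - 7*a - m^2 + m)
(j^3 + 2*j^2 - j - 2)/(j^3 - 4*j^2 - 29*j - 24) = (j^2 + j - 2)/(j^2 - 5*j - 24)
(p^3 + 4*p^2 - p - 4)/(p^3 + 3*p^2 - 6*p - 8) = (p - 1)/(p - 2)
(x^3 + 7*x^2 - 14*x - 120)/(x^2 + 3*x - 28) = (x^2 + 11*x + 30)/(x + 7)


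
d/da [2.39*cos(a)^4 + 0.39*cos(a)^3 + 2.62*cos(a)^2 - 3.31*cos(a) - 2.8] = (-9.56*cos(a)^3 - 1.17*cos(a)^2 - 5.24*cos(a) + 3.31)*sin(a)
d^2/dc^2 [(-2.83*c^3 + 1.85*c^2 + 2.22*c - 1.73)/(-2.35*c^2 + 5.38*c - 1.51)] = (-1.4210854715202e-14*c^5 + 5.6843418860808e-14*c^4 + 72.4417939999999*c^3 - 41.2302239999999*c^2 - 45.252222*c + 43.363772)/(12.977875*c^6 - 89.13315*c^5 + 229.074945*c^4 - 270.266452*c^3 + 147.192837*c^2 - 36.800814*c + 3.442951)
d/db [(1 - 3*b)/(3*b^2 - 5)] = 3*(3*b^2 - 2*b + 5)/(9*b^4 - 30*b^2 + 25)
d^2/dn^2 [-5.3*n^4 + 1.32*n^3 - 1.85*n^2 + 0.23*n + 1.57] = -63.6*n^2 + 7.92*n - 3.7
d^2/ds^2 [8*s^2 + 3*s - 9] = 16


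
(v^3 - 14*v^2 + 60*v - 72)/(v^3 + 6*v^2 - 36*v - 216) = (v^2 - 8*v + 12)/(v^2 + 12*v + 36)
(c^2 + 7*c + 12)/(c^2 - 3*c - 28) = (c + 3)/(c - 7)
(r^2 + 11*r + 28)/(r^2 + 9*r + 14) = (r + 4)/(r + 2)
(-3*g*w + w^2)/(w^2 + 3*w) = (-3*g + w)/(w + 3)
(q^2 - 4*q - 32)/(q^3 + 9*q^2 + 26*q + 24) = (q - 8)/(q^2 + 5*q + 6)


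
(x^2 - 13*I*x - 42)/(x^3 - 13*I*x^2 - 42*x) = 1/x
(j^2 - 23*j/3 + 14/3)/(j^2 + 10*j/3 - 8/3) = (j - 7)/(j + 4)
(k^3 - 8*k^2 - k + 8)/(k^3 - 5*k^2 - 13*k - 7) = (k^2 - 9*k + 8)/(k^2 - 6*k - 7)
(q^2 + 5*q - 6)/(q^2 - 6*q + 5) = (q + 6)/(q - 5)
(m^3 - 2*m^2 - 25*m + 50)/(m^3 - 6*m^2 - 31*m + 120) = (m^2 - 7*m + 10)/(m^2 - 11*m + 24)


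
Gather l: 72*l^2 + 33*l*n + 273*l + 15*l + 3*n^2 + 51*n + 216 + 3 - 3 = 72*l^2 + l*(33*n + 288) + 3*n^2 + 51*n + 216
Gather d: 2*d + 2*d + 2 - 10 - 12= 4*d - 20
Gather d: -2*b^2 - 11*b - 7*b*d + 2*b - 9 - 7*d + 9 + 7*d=-2*b^2 - 7*b*d - 9*b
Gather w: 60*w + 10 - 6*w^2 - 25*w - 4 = -6*w^2 + 35*w + 6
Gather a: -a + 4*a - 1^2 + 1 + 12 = 3*a + 12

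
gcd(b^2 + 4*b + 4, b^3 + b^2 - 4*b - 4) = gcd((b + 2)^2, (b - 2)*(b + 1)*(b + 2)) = b + 2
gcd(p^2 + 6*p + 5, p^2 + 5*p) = p + 5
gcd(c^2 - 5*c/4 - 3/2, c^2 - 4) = c - 2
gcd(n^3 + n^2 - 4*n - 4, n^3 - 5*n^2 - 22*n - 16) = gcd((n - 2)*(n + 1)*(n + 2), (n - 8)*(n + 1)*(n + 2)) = n^2 + 3*n + 2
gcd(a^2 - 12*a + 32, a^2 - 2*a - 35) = 1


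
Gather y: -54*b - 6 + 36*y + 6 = -54*b + 36*y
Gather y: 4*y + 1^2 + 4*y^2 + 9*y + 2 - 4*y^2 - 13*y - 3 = 0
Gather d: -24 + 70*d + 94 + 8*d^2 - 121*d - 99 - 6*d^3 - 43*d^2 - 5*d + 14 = -6*d^3 - 35*d^2 - 56*d - 15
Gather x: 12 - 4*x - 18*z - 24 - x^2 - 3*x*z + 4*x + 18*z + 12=-x^2 - 3*x*z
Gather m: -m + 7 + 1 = 8 - m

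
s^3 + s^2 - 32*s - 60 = (s - 6)*(s + 2)*(s + 5)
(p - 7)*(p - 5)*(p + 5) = p^3 - 7*p^2 - 25*p + 175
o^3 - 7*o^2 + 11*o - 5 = (o - 5)*(o - 1)^2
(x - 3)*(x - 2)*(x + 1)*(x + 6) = x^4 + 2*x^3 - 23*x^2 + 12*x + 36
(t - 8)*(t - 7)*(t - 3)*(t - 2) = t^4 - 20*t^3 + 137*t^2 - 370*t + 336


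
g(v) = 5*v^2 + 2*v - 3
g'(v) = 10*v + 2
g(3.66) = 71.30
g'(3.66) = 38.60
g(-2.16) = 16.01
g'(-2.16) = -19.60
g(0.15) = -2.59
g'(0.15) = 3.50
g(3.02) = 48.64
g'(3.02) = 32.20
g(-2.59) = 25.36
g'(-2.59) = -23.90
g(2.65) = 37.41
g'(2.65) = 28.50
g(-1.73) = 8.50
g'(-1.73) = -15.30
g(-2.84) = 31.65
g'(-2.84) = -26.40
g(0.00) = -3.00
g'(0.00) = 2.00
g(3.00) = 48.00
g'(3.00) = 32.00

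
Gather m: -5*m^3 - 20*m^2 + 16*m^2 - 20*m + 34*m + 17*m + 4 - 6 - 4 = -5*m^3 - 4*m^2 + 31*m - 6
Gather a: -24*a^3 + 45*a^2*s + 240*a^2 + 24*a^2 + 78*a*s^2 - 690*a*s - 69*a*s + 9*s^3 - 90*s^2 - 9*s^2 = -24*a^3 + a^2*(45*s + 264) + a*(78*s^2 - 759*s) + 9*s^3 - 99*s^2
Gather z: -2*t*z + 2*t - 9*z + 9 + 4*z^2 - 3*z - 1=2*t + 4*z^2 + z*(-2*t - 12) + 8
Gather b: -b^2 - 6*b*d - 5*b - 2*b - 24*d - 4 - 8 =-b^2 + b*(-6*d - 7) - 24*d - 12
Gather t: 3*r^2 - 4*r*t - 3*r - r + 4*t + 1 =3*r^2 - 4*r + t*(4 - 4*r) + 1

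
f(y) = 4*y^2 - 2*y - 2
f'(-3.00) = -26.00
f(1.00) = 0.00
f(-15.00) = 928.00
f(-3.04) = 41.05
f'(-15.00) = -122.00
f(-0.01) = -1.98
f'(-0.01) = -2.08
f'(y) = 8*y - 2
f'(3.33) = 24.64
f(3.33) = 35.70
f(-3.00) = 40.00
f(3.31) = 35.20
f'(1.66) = 11.28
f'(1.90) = 13.20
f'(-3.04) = -26.32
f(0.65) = -1.61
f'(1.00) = 6.00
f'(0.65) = 3.20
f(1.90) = 8.64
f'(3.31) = 24.48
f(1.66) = 5.70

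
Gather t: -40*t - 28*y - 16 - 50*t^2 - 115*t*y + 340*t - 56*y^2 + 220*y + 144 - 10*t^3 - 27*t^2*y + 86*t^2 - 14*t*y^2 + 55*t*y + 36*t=-10*t^3 + t^2*(36 - 27*y) + t*(-14*y^2 - 60*y + 336) - 56*y^2 + 192*y + 128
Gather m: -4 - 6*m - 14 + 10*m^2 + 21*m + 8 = 10*m^2 + 15*m - 10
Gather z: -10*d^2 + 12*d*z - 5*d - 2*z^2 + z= -10*d^2 - 5*d - 2*z^2 + z*(12*d + 1)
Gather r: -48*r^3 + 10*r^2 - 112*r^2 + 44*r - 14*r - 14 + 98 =-48*r^3 - 102*r^2 + 30*r + 84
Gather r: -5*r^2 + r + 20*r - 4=-5*r^2 + 21*r - 4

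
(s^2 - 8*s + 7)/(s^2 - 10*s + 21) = (s - 1)/(s - 3)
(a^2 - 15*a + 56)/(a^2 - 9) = (a^2 - 15*a + 56)/(a^2 - 9)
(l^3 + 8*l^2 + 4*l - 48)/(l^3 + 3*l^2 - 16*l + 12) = (l + 4)/(l - 1)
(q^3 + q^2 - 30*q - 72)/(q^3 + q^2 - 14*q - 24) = (q^2 - 2*q - 24)/(q^2 - 2*q - 8)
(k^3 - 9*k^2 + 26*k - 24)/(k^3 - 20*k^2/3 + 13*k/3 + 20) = 3*(k^2 - 6*k + 8)/(3*k^2 - 11*k - 20)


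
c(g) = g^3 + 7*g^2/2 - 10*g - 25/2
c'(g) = 3*g^2 + 7*g - 10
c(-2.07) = 14.33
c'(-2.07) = -11.64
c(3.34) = 30.40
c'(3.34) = 46.85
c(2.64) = 3.89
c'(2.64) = 29.39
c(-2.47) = 18.48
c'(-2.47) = -8.99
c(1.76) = -13.81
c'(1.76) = 11.61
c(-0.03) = -12.20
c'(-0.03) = -10.21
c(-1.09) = 1.26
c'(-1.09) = -14.07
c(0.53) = -16.67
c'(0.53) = -5.45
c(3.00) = 16.00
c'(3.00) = 38.00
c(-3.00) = 22.00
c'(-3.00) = -4.00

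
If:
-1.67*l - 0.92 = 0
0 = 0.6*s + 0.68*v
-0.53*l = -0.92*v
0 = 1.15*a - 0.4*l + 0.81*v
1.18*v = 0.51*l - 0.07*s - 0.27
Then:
No Solution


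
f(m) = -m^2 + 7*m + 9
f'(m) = 7 - 2*m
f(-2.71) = -17.31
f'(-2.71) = 12.42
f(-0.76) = 3.10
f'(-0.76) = 8.52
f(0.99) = 14.95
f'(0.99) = 5.02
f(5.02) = 18.94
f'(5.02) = -3.04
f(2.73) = 20.66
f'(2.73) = 1.54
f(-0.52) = 5.09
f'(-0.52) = 8.04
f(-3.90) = -33.51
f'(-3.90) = 14.80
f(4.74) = 19.71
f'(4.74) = -2.48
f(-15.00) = -321.00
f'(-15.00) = 37.00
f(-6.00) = -69.00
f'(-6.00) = 19.00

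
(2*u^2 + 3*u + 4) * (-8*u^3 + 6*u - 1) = -16*u^5 - 24*u^4 - 20*u^3 + 16*u^2 + 21*u - 4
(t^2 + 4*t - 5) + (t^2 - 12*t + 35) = 2*t^2 - 8*t + 30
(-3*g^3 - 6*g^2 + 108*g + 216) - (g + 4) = -3*g^3 - 6*g^2 + 107*g + 212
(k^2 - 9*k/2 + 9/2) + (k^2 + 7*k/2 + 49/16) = 2*k^2 - k + 121/16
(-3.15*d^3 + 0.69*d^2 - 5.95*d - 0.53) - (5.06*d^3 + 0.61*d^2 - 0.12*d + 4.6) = -8.21*d^3 + 0.08*d^2 - 5.83*d - 5.13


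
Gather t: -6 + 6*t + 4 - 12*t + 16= 14 - 6*t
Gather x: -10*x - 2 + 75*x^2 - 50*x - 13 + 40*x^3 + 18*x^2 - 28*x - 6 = 40*x^3 + 93*x^2 - 88*x - 21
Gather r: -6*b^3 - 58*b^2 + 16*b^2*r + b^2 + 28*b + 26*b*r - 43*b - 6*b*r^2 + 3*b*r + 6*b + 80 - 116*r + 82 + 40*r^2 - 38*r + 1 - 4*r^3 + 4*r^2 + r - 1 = -6*b^3 - 57*b^2 - 9*b - 4*r^3 + r^2*(44 - 6*b) + r*(16*b^2 + 29*b - 153) + 162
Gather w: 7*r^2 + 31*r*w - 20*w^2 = 7*r^2 + 31*r*w - 20*w^2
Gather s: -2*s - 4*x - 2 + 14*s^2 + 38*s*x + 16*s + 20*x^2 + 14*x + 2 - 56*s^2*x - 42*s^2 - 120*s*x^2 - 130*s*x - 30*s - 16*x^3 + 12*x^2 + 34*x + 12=s^2*(-56*x - 28) + s*(-120*x^2 - 92*x - 16) - 16*x^3 + 32*x^2 + 44*x + 12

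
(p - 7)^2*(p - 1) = p^3 - 15*p^2 + 63*p - 49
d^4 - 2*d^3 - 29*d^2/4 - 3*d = d*(d - 4)*(d + 1/2)*(d + 3/2)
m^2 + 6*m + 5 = (m + 1)*(m + 5)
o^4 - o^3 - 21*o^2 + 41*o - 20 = (o - 4)*(o - 1)^2*(o + 5)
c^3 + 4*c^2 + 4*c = c*(c + 2)^2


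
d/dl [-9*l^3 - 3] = -27*l^2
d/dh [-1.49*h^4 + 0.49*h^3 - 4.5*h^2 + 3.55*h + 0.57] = -5.96*h^3 + 1.47*h^2 - 9.0*h + 3.55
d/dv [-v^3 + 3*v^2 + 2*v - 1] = -3*v^2 + 6*v + 2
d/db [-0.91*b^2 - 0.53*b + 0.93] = -1.82*b - 0.53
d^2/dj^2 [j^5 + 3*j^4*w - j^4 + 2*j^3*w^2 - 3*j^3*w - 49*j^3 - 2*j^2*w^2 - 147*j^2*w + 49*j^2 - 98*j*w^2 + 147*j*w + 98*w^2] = 20*j^3 + 36*j^2*w - 12*j^2 + 12*j*w^2 - 18*j*w - 294*j - 4*w^2 - 294*w + 98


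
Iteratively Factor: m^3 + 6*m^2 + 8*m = (m + 4)*(m^2 + 2*m) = m*(m + 4)*(m + 2)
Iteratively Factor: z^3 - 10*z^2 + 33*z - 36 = (z - 4)*(z^2 - 6*z + 9) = (z - 4)*(z - 3)*(z - 3)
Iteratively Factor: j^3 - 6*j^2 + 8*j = (j - 2)*(j^2 - 4*j) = j*(j - 2)*(j - 4)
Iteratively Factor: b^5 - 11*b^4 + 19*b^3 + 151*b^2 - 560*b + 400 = (b - 4)*(b^4 - 7*b^3 - 9*b^2 + 115*b - 100) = (b - 5)*(b - 4)*(b^3 - 2*b^2 - 19*b + 20) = (b - 5)*(b - 4)*(b + 4)*(b^2 - 6*b + 5) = (b - 5)^2*(b - 4)*(b + 4)*(b - 1)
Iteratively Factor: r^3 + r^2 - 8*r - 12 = (r + 2)*(r^2 - r - 6) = (r + 2)^2*(r - 3)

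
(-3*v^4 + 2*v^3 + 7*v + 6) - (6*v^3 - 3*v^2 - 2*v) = -3*v^4 - 4*v^3 + 3*v^2 + 9*v + 6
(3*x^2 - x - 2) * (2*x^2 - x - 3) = 6*x^4 - 5*x^3 - 12*x^2 + 5*x + 6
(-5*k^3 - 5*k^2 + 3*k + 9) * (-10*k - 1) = 50*k^4 + 55*k^3 - 25*k^2 - 93*k - 9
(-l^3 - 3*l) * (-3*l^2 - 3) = 3*l^5 + 12*l^3 + 9*l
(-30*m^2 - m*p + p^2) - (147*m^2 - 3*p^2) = -177*m^2 - m*p + 4*p^2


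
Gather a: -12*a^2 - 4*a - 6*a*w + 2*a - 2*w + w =-12*a^2 + a*(-6*w - 2) - w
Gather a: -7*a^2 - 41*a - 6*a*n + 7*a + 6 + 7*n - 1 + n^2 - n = -7*a^2 + a*(-6*n - 34) + n^2 + 6*n + 5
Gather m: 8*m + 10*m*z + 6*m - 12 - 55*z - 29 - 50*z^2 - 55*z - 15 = m*(10*z + 14) - 50*z^2 - 110*z - 56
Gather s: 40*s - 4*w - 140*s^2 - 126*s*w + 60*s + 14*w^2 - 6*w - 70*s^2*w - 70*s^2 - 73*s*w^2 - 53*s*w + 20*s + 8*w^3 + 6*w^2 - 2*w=s^2*(-70*w - 210) + s*(-73*w^2 - 179*w + 120) + 8*w^3 + 20*w^2 - 12*w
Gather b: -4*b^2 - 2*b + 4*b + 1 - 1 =-4*b^2 + 2*b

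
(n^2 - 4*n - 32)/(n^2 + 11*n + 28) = (n - 8)/(n + 7)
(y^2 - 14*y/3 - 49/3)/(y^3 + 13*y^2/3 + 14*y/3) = (y - 7)/(y*(y + 2))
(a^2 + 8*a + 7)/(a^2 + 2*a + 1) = (a + 7)/(a + 1)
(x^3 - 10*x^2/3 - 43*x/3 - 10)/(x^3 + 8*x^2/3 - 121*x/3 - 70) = (x + 1)/(x + 7)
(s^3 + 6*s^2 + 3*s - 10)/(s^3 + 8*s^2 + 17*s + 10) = (s - 1)/(s + 1)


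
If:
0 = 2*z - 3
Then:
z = 3/2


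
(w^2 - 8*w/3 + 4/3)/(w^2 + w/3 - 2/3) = (w - 2)/(w + 1)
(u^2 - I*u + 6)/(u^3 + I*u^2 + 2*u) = (u - 3*I)/(u*(u - I))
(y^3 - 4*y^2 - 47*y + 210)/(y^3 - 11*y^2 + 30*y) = (y + 7)/y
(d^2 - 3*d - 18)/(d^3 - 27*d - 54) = 1/(d + 3)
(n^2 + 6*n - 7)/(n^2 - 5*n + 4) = (n + 7)/(n - 4)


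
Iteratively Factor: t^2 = (t)*(t)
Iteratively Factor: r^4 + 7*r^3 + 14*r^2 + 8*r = (r + 2)*(r^3 + 5*r^2 + 4*r) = (r + 2)*(r + 4)*(r^2 + r) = (r + 1)*(r + 2)*(r + 4)*(r)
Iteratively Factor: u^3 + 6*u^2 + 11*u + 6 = (u + 3)*(u^2 + 3*u + 2) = (u + 2)*(u + 3)*(u + 1)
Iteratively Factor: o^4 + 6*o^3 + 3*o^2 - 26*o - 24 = (o + 4)*(o^3 + 2*o^2 - 5*o - 6) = (o + 3)*(o + 4)*(o^2 - o - 2) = (o + 1)*(o + 3)*(o + 4)*(o - 2)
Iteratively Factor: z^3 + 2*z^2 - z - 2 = (z + 1)*(z^2 + z - 2) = (z - 1)*(z + 1)*(z + 2)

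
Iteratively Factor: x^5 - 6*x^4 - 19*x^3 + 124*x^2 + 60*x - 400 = (x + 2)*(x^4 - 8*x^3 - 3*x^2 + 130*x - 200) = (x - 5)*(x + 2)*(x^3 - 3*x^2 - 18*x + 40) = (x - 5)*(x - 2)*(x + 2)*(x^2 - x - 20) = (x - 5)*(x - 2)*(x + 2)*(x + 4)*(x - 5)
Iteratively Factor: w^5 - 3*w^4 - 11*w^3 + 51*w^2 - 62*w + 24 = (w - 1)*(w^4 - 2*w^3 - 13*w^2 + 38*w - 24) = (w - 3)*(w - 1)*(w^3 + w^2 - 10*w + 8) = (w - 3)*(w - 1)^2*(w^2 + 2*w - 8) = (w - 3)*(w - 2)*(w - 1)^2*(w + 4)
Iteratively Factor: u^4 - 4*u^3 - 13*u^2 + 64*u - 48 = (u - 4)*(u^3 - 13*u + 12) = (u - 4)*(u - 3)*(u^2 + 3*u - 4) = (u - 4)*(u - 3)*(u - 1)*(u + 4)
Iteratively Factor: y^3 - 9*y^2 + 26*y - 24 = (y - 4)*(y^2 - 5*y + 6) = (y - 4)*(y - 2)*(y - 3)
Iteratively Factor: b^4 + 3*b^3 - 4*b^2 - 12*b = (b)*(b^3 + 3*b^2 - 4*b - 12) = b*(b + 3)*(b^2 - 4) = b*(b - 2)*(b + 3)*(b + 2)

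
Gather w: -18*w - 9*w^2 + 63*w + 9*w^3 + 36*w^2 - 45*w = 9*w^3 + 27*w^2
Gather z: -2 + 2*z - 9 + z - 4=3*z - 15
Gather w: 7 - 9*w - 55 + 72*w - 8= 63*w - 56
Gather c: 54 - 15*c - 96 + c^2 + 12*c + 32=c^2 - 3*c - 10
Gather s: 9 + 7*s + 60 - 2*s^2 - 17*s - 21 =-2*s^2 - 10*s + 48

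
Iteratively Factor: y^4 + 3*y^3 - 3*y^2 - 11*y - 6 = (y + 1)*(y^3 + 2*y^2 - 5*y - 6) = (y + 1)*(y + 3)*(y^2 - y - 2) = (y - 2)*(y + 1)*(y + 3)*(y + 1)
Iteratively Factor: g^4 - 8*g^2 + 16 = (g + 2)*(g^3 - 2*g^2 - 4*g + 8) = (g + 2)^2*(g^2 - 4*g + 4) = (g - 2)*(g + 2)^2*(g - 2)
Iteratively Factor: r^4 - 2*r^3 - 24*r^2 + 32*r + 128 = (r - 4)*(r^3 + 2*r^2 - 16*r - 32) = (r - 4)^2*(r^2 + 6*r + 8) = (r - 4)^2*(r + 2)*(r + 4)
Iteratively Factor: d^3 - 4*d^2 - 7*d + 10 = (d - 1)*(d^2 - 3*d - 10) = (d - 5)*(d - 1)*(d + 2)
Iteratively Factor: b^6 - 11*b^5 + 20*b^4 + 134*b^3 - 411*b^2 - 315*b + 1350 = (b - 5)*(b^5 - 6*b^4 - 10*b^3 + 84*b^2 + 9*b - 270) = (b - 5)*(b - 3)*(b^4 - 3*b^3 - 19*b^2 + 27*b + 90) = (b - 5)*(b - 3)^2*(b^3 - 19*b - 30) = (b - 5)*(b - 3)^2*(b + 2)*(b^2 - 2*b - 15) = (b - 5)^2*(b - 3)^2*(b + 2)*(b + 3)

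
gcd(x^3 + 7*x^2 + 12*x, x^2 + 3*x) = x^2 + 3*x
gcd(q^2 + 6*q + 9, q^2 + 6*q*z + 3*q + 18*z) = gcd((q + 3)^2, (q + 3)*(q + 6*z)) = q + 3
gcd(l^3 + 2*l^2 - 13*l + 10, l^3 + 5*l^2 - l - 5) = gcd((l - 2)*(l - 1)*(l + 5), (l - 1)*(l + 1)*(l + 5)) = l^2 + 4*l - 5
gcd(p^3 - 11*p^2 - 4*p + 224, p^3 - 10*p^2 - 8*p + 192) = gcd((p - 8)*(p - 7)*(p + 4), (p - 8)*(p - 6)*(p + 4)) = p^2 - 4*p - 32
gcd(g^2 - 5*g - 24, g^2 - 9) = g + 3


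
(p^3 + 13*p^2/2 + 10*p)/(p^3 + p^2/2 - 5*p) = (p + 4)/(p - 2)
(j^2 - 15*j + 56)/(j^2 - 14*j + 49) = (j - 8)/(j - 7)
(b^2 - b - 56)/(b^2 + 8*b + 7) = (b - 8)/(b + 1)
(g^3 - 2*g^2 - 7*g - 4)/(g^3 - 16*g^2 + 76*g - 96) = (g^3 - 2*g^2 - 7*g - 4)/(g^3 - 16*g^2 + 76*g - 96)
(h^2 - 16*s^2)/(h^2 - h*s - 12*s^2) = (h + 4*s)/(h + 3*s)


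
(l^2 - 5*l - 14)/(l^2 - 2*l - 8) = (l - 7)/(l - 4)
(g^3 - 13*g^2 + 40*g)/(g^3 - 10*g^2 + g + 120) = g/(g + 3)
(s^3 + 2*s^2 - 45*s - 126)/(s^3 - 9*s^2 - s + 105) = (s + 6)/(s - 5)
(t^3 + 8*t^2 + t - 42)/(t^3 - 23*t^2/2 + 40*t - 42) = 2*(t^2 + 10*t + 21)/(2*t^2 - 19*t + 42)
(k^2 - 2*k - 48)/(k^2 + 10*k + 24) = (k - 8)/(k + 4)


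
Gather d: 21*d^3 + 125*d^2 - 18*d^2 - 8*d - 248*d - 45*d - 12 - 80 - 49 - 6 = 21*d^3 + 107*d^2 - 301*d - 147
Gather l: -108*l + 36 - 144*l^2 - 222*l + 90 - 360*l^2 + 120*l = -504*l^2 - 210*l + 126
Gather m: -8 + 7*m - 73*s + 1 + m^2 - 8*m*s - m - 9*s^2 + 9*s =m^2 + m*(6 - 8*s) - 9*s^2 - 64*s - 7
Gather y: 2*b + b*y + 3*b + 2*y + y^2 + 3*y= 5*b + y^2 + y*(b + 5)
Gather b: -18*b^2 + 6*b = -18*b^2 + 6*b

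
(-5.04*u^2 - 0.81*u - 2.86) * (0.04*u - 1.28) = -0.2016*u^3 + 6.4188*u^2 + 0.9224*u + 3.6608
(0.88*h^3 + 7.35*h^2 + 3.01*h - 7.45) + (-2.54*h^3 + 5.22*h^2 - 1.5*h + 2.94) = -1.66*h^3 + 12.57*h^2 + 1.51*h - 4.51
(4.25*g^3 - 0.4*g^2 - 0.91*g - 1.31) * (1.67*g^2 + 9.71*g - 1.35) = 7.0975*g^5 + 40.5995*g^4 - 11.1412*g^3 - 10.4838*g^2 - 11.4916*g + 1.7685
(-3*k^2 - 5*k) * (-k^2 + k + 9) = 3*k^4 + 2*k^3 - 32*k^2 - 45*k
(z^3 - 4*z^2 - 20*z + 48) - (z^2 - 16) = z^3 - 5*z^2 - 20*z + 64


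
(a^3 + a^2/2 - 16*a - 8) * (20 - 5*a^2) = -5*a^5 - 5*a^4/2 + 100*a^3 + 50*a^2 - 320*a - 160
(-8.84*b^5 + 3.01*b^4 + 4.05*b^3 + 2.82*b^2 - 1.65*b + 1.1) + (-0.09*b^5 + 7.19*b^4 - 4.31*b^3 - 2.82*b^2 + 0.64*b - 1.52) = -8.93*b^5 + 10.2*b^4 - 0.26*b^3 - 1.01*b - 0.42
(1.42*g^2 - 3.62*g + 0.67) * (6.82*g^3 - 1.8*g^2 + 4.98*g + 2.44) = 9.6844*g^5 - 27.2444*g^4 + 18.157*g^3 - 15.7688*g^2 - 5.4962*g + 1.6348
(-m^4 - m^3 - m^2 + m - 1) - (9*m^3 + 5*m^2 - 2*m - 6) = -m^4 - 10*m^3 - 6*m^2 + 3*m + 5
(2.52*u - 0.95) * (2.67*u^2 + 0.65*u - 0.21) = 6.7284*u^3 - 0.8985*u^2 - 1.1467*u + 0.1995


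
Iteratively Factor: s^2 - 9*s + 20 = (s - 5)*(s - 4)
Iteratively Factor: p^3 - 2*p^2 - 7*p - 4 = (p + 1)*(p^2 - 3*p - 4) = (p - 4)*(p + 1)*(p + 1)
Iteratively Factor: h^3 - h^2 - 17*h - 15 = (h + 3)*(h^2 - 4*h - 5) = (h - 5)*(h + 3)*(h + 1)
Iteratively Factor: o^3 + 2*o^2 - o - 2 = (o + 1)*(o^2 + o - 2) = (o - 1)*(o + 1)*(o + 2)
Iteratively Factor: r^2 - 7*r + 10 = (r - 2)*(r - 5)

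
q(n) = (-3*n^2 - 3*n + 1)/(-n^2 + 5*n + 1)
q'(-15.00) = -0.04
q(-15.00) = 2.10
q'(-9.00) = -0.09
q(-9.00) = 1.72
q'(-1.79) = -0.47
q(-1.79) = 0.29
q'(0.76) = -1.20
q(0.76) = -0.71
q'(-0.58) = -2.35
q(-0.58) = -0.77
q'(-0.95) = -0.94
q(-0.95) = -0.25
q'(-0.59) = -2.25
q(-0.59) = -0.75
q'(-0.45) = -4.67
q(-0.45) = -1.20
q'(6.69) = -7.91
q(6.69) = 14.88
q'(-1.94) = -0.44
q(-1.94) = 0.36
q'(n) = (-6*n - 3)/(-n^2 + 5*n + 1) + (2*n - 5)*(-3*n^2 - 3*n + 1)/(-n^2 + 5*n + 1)^2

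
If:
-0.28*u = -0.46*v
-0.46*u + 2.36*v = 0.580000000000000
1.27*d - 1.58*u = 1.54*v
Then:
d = 1.18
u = 0.59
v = 0.36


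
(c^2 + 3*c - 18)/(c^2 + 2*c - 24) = (c - 3)/(c - 4)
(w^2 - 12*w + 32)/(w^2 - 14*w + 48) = (w - 4)/(w - 6)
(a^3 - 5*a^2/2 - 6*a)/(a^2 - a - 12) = a*(2*a + 3)/(2*(a + 3))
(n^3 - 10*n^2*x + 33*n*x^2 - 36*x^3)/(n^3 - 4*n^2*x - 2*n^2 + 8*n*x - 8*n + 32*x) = (n^2 - 6*n*x + 9*x^2)/(n^2 - 2*n - 8)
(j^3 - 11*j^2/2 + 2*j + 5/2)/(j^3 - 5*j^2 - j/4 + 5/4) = 2*(j - 1)/(2*j - 1)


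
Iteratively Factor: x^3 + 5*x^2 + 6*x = (x)*(x^2 + 5*x + 6) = x*(x + 3)*(x + 2)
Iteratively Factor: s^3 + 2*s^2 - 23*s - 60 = (s + 3)*(s^2 - s - 20) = (s + 3)*(s + 4)*(s - 5)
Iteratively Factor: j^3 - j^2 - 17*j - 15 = (j + 3)*(j^2 - 4*j - 5) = (j - 5)*(j + 3)*(j + 1)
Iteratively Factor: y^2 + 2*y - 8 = (y + 4)*(y - 2)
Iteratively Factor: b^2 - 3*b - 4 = (b - 4)*(b + 1)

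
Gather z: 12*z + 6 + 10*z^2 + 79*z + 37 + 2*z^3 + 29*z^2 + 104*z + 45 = 2*z^3 + 39*z^2 + 195*z + 88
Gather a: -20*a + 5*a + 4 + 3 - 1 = 6 - 15*a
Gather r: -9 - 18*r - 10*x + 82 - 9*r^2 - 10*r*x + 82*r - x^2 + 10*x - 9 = -9*r^2 + r*(64 - 10*x) - x^2 + 64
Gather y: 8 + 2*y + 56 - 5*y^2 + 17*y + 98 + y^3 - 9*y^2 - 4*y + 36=y^3 - 14*y^2 + 15*y + 198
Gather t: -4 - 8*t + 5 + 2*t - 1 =-6*t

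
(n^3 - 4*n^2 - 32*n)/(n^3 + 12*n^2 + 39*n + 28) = n*(n - 8)/(n^2 + 8*n + 7)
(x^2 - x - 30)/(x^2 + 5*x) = (x - 6)/x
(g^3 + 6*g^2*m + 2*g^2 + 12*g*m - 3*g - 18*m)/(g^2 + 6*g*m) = g + 2 - 3/g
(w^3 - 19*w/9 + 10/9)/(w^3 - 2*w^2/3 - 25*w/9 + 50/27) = 3*(w - 1)/(3*w - 5)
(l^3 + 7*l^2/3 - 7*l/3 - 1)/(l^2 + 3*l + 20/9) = 3*(3*l^3 + 7*l^2 - 7*l - 3)/(9*l^2 + 27*l + 20)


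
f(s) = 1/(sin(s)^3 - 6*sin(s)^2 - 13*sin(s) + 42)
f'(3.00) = -0.00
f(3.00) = 0.02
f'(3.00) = -0.00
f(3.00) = 0.02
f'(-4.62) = -0.00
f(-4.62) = 0.04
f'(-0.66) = 0.00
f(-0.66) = 0.02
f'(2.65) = -0.01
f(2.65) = 0.03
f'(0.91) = 0.02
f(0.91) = 0.04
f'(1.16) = 0.01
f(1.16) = 0.04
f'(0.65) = 0.01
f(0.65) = 0.03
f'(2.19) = -0.02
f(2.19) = 0.04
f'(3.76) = -0.00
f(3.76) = 0.02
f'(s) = (-3*sin(s)^2*cos(s) + 12*sin(s)*cos(s) + 13*cos(s))/(sin(s)^3 - 6*sin(s)^2 - 13*sin(s) + 42)^2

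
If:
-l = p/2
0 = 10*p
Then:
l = 0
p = 0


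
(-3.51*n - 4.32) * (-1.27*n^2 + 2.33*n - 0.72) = 4.4577*n^3 - 2.6919*n^2 - 7.5384*n + 3.1104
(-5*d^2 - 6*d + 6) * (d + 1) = -5*d^3 - 11*d^2 + 6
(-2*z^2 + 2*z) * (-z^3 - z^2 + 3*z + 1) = 2*z^5 - 8*z^3 + 4*z^2 + 2*z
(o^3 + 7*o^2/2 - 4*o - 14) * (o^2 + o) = o^5 + 9*o^4/2 - o^3/2 - 18*o^2 - 14*o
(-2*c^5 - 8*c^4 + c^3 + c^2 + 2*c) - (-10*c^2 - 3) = -2*c^5 - 8*c^4 + c^3 + 11*c^2 + 2*c + 3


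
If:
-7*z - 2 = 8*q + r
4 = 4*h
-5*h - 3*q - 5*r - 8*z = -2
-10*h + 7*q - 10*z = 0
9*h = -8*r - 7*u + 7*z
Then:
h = 1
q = 200/559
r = 5/13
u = -9684/3913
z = -419/559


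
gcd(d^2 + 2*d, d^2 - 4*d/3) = d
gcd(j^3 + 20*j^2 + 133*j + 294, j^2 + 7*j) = j + 7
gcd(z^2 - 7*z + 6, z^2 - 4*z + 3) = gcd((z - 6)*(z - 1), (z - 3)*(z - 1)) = z - 1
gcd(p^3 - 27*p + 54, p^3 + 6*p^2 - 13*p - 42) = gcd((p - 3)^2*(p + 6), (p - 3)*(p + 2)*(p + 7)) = p - 3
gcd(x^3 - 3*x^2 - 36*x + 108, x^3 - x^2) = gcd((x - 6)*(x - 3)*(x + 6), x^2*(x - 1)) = 1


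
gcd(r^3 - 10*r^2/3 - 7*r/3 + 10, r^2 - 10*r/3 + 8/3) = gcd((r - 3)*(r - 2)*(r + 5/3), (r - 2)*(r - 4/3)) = r - 2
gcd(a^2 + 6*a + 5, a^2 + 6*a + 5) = a^2 + 6*a + 5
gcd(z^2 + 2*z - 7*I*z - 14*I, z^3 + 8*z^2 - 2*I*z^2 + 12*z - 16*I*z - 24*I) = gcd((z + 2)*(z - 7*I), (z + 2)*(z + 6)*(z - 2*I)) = z + 2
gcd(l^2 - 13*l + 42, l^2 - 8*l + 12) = l - 6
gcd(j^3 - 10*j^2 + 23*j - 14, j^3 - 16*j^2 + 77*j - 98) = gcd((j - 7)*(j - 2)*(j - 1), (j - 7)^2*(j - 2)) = j^2 - 9*j + 14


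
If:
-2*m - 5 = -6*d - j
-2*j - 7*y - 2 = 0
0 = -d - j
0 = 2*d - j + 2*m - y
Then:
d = 11/18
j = -11/18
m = -35/36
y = -1/9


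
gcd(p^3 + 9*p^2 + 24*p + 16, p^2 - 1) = p + 1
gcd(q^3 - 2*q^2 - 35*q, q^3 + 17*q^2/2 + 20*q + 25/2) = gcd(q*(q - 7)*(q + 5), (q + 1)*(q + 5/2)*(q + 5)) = q + 5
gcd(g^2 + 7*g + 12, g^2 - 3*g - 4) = 1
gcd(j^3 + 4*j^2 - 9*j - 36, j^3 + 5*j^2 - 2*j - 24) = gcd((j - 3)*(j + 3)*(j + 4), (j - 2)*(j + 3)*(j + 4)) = j^2 + 7*j + 12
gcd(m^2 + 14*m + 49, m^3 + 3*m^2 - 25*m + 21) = m + 7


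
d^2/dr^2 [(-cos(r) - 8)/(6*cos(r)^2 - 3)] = (-36*sin(r)^4*cos(r) - 128*sin(r)^4 + 128*sin(r)^2 + 10*cos(r) - 9*cos(3*r) + 2*cos(5*r) + 32)/(3*(2*sin(r)^2 - 1)^3)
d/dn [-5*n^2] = -10*n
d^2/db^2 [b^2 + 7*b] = 2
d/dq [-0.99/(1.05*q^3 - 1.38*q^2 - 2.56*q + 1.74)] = (3.1185*q^2 - 2.7324*q - 2.5344)/(1.05*q^3 - 1.38*q^2 - 2.56*q + 1.74)^2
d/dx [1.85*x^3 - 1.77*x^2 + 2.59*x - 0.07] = 5.55*x^2 - 3.54*x + 2.59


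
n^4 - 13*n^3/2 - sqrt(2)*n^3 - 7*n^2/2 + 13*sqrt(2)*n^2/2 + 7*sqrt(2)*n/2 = n*(n - 7)*(n + 1/2)*(n - sqrt(2))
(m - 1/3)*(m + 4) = m^2 + 11*m/3 - 4/3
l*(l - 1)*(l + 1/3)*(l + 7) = l^4 + 19*l^3/3 - 5*l^2 - 7*l/3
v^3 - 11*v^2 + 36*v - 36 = (v - 6)*(v - 3)*(v - 2)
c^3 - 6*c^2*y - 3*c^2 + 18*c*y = c*(c - 3)*(c - 6*y)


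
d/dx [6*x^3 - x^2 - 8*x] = 18*x^2 - 2*x - 8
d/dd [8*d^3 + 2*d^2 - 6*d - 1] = 24*d^2 + 4*d - 6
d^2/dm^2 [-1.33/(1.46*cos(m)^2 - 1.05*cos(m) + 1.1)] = (11.340112*(1 - cos(m)^2)^2 - 6.11667*cos(m)^3 - 1.407539*cos(m)^2 + 13.76949*cos(m) - 10.000802)/(1.46*cos(m)^2 - 1.05*cos(m) + 1.1)^3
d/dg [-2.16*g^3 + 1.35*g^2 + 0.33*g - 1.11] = -6.48*g^2 + 2.7*g + 0.33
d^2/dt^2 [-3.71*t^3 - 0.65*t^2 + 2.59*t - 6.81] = -22.26*t - 1.3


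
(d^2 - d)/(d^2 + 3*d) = (d - 1)/(d + 3)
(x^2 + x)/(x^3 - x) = 1/(x - 1)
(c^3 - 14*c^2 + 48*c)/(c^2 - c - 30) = c*(c - 8)/(c + 5)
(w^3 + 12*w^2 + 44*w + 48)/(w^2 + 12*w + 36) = (w^2 + 6*w + 8)/(w + 6)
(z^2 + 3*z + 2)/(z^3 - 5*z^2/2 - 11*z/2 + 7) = 2*(z + 1)/(2*z^2 - 9*z + 7)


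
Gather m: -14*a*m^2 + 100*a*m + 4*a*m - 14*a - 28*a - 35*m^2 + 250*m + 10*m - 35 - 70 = -42*a + m^2*(-14*a - 35) + m*(104*a + 260) - 105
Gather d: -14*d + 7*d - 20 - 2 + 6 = -7*d - 16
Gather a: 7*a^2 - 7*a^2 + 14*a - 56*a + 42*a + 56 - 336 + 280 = 0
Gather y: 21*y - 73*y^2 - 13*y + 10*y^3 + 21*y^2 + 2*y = 10*y^3 - 52*y^2 + 10*y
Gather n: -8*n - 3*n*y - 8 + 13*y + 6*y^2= n*(-3*y - 8) + 6*y^2 + 13*y - 8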